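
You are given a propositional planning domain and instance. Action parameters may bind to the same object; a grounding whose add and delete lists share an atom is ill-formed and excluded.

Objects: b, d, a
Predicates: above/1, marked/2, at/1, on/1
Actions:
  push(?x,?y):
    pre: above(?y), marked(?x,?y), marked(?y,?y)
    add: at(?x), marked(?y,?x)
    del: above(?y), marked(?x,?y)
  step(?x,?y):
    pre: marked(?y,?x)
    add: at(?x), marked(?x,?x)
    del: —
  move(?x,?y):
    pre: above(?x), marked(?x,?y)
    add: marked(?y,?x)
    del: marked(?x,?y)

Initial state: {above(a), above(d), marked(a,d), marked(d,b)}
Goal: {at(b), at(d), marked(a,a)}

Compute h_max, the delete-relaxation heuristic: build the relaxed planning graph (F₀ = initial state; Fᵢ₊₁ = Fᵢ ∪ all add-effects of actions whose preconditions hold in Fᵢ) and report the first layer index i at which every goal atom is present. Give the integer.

2

F0 = init (4 atoms)
F1 = F0 ∪ {at(b), at(d), marked(b,b), marked(b,d), marked(d,a), marked(d,d)}  (10 atoms)
F2 = F1 ∪ {at(a), marked(a,a)}  (12 atoms)
goal ⊆ F2  ⇒  h_max = 2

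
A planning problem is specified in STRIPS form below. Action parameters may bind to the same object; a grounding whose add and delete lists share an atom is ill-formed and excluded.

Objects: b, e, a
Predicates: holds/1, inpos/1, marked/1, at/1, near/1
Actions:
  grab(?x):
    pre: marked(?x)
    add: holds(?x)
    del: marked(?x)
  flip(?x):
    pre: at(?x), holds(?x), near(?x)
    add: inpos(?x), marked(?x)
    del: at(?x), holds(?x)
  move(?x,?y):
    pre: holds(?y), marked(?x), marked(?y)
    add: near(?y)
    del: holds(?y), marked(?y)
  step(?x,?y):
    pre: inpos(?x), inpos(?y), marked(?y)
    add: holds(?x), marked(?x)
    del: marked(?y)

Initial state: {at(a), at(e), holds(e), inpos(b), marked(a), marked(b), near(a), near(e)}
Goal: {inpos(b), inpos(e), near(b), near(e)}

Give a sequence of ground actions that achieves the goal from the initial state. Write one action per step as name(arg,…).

1. flip(e)  →  {at(a), inpos(b), inpos(e), marked(a), marked(b), marked(e), near(a), near(e)}
2. step(b,e)  →  {at(a), holds(b), inpos(b), inpos(e), marked(a), marked(b), near(a), near(e)}
3. move(b,b)  →  {at(a), inpos(b), inpos(e), marked(a), near(a), near(b), near(e)}

flip(e); step(b,e); move(b,b)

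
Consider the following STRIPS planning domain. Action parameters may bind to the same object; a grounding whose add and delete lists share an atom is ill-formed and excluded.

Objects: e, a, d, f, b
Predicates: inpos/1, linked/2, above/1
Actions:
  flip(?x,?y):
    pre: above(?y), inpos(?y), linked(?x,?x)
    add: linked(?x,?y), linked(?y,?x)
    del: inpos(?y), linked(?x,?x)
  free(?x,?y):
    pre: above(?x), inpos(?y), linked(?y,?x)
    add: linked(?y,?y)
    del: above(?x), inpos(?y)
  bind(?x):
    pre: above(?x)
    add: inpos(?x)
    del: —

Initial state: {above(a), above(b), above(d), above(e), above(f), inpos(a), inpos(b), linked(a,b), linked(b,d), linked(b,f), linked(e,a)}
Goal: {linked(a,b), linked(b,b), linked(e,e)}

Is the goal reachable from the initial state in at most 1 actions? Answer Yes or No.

1. free(d,b)  →  {above(a), above(b), above(e), above(f), inpos(a), linked(a,b), linked(b,b), linked(b,d), linked(b,f), linked(e,a)}
2. bind(e)  →  {above(a), above(b), above(e), above(f), inpos(a), inpos(e), linked(a,b), linked(b,b), linked(b,d), linked(b,f), linked(e,a)}
3. free(a,e)  →  {above(b), above(e), above(f), inpos(a), linked(a,b), linked(b,b), linked(b,d), linked(b,f), linked(e,a), linked(e,e)}
optimal plan length = 3; 3 > 1

No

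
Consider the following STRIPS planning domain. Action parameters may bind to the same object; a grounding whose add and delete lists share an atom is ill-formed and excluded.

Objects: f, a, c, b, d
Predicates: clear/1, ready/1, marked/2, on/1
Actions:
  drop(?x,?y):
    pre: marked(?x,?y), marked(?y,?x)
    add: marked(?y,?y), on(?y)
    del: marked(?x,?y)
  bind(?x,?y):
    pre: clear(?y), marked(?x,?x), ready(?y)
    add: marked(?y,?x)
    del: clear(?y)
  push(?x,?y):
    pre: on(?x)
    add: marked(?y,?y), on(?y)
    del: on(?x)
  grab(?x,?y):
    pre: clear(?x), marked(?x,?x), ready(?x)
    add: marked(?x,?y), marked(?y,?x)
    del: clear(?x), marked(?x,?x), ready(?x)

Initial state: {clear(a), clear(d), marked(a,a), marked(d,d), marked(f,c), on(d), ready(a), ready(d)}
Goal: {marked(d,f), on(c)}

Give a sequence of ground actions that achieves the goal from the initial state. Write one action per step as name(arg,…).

push(d,c); grab(d,f)

1. push(d,c)  →  {clear(a), clear(d), marked(a,a), marked(c,c), marked(d,d), marked(f,c), on(c), ready(a), ready(d)}
2. grab(d,f)  →  {clear(a), marked(a,a), marked(c,c), marked(d,f), marked(f,c), marked(f,d), on(c), ready(a)}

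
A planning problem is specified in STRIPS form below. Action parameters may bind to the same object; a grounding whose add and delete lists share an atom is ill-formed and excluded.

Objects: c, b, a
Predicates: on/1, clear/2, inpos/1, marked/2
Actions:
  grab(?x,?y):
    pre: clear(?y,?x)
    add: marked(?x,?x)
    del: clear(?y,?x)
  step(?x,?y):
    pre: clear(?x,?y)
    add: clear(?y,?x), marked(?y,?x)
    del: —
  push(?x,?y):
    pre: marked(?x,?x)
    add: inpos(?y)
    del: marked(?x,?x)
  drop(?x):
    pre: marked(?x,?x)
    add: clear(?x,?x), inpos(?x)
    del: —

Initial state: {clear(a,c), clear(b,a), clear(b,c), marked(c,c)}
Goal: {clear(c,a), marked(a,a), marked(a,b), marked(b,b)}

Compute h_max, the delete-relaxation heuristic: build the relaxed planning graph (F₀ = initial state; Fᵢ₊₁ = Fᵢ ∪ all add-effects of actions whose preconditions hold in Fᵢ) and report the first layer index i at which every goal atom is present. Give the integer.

2

F0 = init (4 atoms)
F1 = F0 ∪ {clear(a,b), clear(c,a), clear(c,b), clear(c,c), inpos(a), inpos(b), inpos(c), marked(a,a), marked(a,b), marked(c,a), marked(c,b)}  (15 atoms)
F2 = F1 ∪ {clear(a,a), marked(a,c), marked(b,a), marked(b,b), marked(b,c)}  (20 atoms)
goal ⊆ F2  ⇒  h_max = 2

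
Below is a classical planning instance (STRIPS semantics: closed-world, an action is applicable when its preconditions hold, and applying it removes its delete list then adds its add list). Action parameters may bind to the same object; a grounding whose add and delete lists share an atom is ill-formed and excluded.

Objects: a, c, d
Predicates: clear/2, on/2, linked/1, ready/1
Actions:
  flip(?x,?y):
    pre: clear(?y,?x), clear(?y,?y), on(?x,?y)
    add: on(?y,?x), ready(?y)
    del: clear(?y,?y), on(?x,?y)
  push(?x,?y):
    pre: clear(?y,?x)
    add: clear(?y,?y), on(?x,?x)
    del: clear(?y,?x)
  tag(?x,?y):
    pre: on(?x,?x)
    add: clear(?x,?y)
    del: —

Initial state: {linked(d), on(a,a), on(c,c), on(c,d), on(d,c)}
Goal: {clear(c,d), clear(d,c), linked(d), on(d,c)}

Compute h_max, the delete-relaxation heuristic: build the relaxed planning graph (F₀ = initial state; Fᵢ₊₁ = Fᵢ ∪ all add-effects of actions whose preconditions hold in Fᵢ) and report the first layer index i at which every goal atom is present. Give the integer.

3

F0 = init (5 atoms)
F1 = F0 ∪ {clear(a,a), clear(a,c), clear(a,d), clear(c,a), clear(c,c), clear(c,d)}  (11 atoms)
F2 = F1 ∪ {on(d,d), ready(c)}  (13 atoms)
F3 = F2 ∪ {clear(d,a), clear(d,c), clear(d,d)}  (16 atoms)
goal ⊆ F3  ⇒  h_max = 3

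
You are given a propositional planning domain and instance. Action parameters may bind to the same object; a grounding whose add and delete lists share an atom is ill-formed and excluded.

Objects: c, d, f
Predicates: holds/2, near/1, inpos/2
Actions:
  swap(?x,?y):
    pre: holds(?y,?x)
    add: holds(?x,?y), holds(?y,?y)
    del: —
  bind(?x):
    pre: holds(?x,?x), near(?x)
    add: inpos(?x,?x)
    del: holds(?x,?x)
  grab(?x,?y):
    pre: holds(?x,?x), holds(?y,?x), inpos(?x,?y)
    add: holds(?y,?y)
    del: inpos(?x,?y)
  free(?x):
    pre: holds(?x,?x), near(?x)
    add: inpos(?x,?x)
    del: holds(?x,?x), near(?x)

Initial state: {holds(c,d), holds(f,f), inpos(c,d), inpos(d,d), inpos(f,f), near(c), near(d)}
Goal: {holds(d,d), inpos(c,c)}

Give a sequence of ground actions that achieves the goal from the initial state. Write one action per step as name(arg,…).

1. swap(d,c)  →  {holds(c,c), holds(c,d), holds(d,c), holds(f,f), inpos(c,d), inpos(d,d), inpos(f,f), near(c), near(d)}
2. swap(c,d)  →  {holds(c,c), holds(c,d), holds(d,c), holds(d,d), holds(f,f), inpos(c,d), inpos(d,d), inpos(f,f), near(c), near(d)}
3. bind(c)  →  {holds(c,d), holds(d,c), holds(d,d), holds(f,f), inpos(c,c), inpos(c,d), inpos(d,d), inpos(f,f), near(c), near(d)}

swap(d,c); swap(c,d); bind(c)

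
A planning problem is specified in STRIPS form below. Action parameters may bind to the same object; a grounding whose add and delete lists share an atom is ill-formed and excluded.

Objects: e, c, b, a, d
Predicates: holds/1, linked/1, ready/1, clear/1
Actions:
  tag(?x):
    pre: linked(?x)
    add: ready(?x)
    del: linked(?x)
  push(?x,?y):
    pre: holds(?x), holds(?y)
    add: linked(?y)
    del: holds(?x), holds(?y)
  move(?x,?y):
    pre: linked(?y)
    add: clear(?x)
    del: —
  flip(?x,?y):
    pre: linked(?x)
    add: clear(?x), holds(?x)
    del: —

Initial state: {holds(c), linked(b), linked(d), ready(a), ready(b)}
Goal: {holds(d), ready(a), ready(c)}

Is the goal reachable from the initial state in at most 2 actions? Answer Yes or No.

1. push(c,c)  →  {linked(b), linked(c), linked(d), ready(a), ready(b)}
2. tag(c)  →  {linked(b), linked(d), ready(a), ready(b), ready(c)}
3. flip(d,e)  →  {clear(d), holds(d), linked(b), linked(d), ready(a), ready(b), ready(c)}
optimal plan length = 3; 3 > 2

No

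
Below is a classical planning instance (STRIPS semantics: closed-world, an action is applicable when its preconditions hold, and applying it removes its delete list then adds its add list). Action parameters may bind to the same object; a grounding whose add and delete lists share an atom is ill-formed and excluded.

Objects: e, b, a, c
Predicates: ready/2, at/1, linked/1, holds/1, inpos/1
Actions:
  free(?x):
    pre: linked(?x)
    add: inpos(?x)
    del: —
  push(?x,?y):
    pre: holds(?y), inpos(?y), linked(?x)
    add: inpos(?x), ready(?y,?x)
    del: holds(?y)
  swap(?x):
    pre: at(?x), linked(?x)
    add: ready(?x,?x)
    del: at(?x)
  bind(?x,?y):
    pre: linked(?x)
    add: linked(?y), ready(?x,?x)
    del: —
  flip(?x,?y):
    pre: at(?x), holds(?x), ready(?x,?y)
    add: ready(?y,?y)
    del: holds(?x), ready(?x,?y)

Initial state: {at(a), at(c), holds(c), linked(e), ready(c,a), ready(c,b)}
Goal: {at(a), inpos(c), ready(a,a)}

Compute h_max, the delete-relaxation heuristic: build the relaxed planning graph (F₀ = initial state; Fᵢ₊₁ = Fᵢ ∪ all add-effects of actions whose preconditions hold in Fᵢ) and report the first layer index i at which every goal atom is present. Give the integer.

2

F0 = init (6 atoms)
F1 = F0 ∪ {inpos(e), linked(a), linked(b), linked(c), ready(a,a), ready(b,b), ready(e,e)}  (13 atoms)
F2 = F1 ∪ {inpos(a), inpos(b), inpos(c), ready(c,c)}  (17 atoms)
goal ⊆ F2  ⇒  h_max = 2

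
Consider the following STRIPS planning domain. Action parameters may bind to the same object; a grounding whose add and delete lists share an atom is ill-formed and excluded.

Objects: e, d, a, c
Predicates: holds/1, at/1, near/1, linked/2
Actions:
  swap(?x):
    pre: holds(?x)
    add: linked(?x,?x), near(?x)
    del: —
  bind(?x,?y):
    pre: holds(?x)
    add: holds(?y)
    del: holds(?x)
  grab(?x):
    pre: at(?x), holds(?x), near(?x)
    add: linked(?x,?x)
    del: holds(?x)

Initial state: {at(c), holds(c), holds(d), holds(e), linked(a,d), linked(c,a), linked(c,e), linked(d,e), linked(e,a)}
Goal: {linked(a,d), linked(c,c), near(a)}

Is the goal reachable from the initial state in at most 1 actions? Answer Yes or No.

No

1. swap(c)  →  {at(c), holds(c), holds(d), holds(e), linked(a,d), linked(c,a), linked(c,c), linked(c,e), linked(d,e), linked(e,a), near(c)}
2. bind(e,a)  →  {at(c), holds(a), holds(c), holds(d), linked(a,d), linked(c,a), linked(c,c), linked(c,e), linked(d,e), linked(e,a), near(c)}
3. swap(a)  →  {at(c), holds(a), holds(c), holds(d), linked(a,a), linked(a,d), linked(c,a), linked(c,c), linked(c,e), linked(d,e), linked(e,a), near(a), near(c)}
optimal plan length = 3; 3 > 1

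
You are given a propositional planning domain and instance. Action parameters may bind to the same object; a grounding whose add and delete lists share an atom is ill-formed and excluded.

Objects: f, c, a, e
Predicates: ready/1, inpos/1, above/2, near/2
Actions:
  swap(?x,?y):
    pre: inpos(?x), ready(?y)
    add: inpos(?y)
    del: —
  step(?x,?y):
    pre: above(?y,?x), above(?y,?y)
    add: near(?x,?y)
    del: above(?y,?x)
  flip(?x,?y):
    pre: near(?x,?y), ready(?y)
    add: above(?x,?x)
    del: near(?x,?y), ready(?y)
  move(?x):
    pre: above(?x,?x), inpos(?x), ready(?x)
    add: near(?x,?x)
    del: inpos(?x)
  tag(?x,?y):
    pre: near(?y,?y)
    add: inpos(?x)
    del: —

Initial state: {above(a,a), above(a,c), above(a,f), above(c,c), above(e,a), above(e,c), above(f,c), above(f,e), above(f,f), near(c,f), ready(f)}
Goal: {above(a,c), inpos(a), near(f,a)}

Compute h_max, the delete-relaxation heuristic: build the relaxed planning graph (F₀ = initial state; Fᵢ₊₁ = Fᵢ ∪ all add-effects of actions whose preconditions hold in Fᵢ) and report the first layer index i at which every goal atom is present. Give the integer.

2

F0 = init (11 atoms)
F1 = F0 ∪ {near(a,a), near(c,a), near(c,c), near(e,f), near(f,a), near(f,f)}  (17 atoms)
F2 = F1 ∪ {above(e,e), inpos(a), inpos(c), inpos(e), inpos(f)}  (22 atoms)
goal ⊆ F2  ⇒  h_max = 2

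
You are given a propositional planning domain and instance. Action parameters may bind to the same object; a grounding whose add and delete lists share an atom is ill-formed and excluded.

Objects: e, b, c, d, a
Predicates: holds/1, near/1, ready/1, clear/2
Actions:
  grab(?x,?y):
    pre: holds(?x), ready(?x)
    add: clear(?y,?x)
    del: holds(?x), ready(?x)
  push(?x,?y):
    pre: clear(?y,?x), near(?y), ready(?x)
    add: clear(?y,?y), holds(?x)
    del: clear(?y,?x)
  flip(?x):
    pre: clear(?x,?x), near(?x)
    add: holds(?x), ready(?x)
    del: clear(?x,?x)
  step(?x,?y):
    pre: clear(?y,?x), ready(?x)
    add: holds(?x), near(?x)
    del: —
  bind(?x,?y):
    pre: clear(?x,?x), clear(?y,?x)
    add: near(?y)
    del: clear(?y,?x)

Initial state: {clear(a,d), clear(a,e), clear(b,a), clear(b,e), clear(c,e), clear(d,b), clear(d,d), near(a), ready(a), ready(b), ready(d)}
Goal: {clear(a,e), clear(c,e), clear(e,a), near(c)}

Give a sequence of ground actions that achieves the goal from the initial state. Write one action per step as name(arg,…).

push(d,a); grab(d,c); flip(a); grab(a,e); bind(d,c)

1. push(d,a)  →  {clear(a,a), clear(a,e), clear(b,a), clear(b,e), clear(c,e), clear(d,b), clear(d,d), holds(d), near(a), ready(a), ready(b), ready(d)}
2. grab(d,c)  →  {clear(a,a), clear(a,e), clear(b,a), clear(b,e), clear(c,d), clear(c,e), clear(d,b), clear(d,d), near(a), ready(a), ready(b)}
3. flip(a)  →  {clear(a,e), clear(b,a), clear(b,e), clear(c,d), clear(c,e), clear(d,b), clear(d,d), holds(a), near(a), ready(a), ready(b)}
4. grab(a,e)  →  {clear(a,e), clear(b,a), clear(b,e), clear(c,d), clear(c,e), clear(d,b), clear(d,d), clear(e,a), near(a), ready(b)}
5. bind(d,c)  →  {clear(a,e), clear(b,a), clear(b,e), clear(c,e), clear(d,b), clear(d,d), clear(e,a), near(a), near(c), ready(b)}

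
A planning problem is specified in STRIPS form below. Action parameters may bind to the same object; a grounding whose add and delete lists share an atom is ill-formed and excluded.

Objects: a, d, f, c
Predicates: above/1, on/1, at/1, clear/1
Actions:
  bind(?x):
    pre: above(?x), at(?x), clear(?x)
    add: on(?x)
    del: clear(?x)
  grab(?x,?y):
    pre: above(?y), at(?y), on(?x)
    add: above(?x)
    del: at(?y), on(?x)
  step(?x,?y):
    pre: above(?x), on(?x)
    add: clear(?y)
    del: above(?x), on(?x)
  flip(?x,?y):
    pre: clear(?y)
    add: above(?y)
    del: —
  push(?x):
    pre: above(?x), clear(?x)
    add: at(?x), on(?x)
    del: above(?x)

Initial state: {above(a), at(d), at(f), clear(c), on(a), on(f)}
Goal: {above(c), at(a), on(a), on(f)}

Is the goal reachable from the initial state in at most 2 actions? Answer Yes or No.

1. step(a,a)  →  {at(d), at(f), clear(a), clear(c), on(f)}
2. flip(a,a)  →  {above(a), at(d), at(f), clear(a), clear(c), on(f)}
3. flip(a,c)  →  {above(a), above(c), at(d), at(f), clear(a), clear(c), on(f)}
4. push(a)  →  {above(c), at(a), at(d), at(f), clear(a), clear(c), on(a), on(f)}
optimal plan length = 4; 4 > 2

No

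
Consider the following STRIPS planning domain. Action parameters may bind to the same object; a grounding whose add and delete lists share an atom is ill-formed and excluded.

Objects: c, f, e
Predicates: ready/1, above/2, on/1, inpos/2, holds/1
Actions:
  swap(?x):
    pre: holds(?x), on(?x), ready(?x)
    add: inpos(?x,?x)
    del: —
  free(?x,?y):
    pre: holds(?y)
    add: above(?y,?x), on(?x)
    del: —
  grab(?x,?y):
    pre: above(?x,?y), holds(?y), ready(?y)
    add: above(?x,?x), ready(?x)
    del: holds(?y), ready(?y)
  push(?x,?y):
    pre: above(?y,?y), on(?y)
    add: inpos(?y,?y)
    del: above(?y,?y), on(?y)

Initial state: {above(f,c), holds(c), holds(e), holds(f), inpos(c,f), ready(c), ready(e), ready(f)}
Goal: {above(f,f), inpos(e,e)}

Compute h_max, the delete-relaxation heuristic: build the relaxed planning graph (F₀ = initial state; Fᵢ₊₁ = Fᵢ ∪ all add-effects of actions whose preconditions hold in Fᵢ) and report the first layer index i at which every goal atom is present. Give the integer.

2

F0 = init (8 atoms)
F1 = F0 ∪ {above(c,c), above(c,e), above(c,f), above(e,c), above(e,e), above(e,f), above(f,e), above(f,f), on(c), on(e), on(f)}  (19 atoms)
F2 = F1 ∪ {inpos(c,c), inpos(e,e), inpos(f,f)}  (22 atoms)
goal ⊆ F2  ⇒  h_max = 2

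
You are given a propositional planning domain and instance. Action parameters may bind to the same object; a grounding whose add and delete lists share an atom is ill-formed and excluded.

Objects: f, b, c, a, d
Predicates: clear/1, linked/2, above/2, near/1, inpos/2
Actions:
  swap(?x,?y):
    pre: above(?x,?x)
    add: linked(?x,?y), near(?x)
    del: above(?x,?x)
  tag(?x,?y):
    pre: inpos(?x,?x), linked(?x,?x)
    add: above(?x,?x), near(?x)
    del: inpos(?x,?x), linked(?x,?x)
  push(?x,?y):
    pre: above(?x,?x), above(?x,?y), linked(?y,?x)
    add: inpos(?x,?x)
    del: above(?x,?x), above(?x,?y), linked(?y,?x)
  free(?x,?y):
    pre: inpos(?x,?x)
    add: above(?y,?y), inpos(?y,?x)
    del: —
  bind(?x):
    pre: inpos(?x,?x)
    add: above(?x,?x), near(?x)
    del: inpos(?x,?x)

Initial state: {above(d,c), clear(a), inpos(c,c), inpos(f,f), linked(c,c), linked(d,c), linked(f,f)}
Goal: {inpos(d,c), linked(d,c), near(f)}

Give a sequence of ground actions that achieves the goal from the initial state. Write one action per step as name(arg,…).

tag(f,f); free(c,d)

1. tag(f,f)  →  {above(d,c), above(f,f), clear(a), inpos(c,c), linked(c,c), linked(d,c), near(f)}
2. free(c,d)  →  {above(d,c), above(d,d), above(f,f), clear(a), inpos(c,c), inpos(d,c), linked(c,c), linked(d,c), near(f)}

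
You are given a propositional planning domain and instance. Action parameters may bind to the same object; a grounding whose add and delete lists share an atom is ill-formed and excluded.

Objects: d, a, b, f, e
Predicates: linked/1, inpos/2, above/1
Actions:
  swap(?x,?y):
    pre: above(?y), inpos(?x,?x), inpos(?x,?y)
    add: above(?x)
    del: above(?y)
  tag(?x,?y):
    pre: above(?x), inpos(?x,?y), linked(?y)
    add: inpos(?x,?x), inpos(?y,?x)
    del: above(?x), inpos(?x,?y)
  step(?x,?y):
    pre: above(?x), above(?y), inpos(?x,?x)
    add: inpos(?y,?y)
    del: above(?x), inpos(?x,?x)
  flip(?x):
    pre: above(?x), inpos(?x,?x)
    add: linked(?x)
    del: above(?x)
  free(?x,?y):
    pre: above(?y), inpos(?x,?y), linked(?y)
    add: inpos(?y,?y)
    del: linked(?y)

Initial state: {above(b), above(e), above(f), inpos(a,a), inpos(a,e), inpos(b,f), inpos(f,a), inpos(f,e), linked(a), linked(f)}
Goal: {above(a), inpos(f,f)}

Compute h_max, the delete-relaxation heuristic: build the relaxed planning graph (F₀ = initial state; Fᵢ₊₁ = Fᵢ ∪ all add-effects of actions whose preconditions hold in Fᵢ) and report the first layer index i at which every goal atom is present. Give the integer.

1

F0 = init (10 atoms)
F1 = F0 ∪ {above(a), inpos(a,f), inpos(b,b), inpos(f,b), inpos(f,f)}  (15 atoms)
goal ⊆ F1  ⇒  h_max = 1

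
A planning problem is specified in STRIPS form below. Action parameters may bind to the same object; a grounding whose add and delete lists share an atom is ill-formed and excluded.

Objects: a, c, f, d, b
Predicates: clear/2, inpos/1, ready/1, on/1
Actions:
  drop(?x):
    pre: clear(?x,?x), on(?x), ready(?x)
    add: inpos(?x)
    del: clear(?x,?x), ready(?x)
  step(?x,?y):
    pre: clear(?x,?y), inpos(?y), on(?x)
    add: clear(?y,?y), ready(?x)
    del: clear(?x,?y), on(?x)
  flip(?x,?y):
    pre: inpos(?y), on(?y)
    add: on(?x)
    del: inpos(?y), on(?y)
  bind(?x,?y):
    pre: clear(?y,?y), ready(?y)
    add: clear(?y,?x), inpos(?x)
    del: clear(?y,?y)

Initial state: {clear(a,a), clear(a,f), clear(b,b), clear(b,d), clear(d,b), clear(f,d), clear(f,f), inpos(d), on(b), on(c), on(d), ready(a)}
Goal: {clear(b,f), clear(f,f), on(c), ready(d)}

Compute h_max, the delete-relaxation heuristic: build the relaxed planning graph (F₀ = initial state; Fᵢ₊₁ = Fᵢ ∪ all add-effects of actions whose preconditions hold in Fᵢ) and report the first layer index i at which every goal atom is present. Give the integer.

F0 = init (12 atoms)
F1 = F0 ∪ {clear(a,b), clear(a,c), clear(a,d), clear(d,d), inpos(b), inpos(c), inpos(f), on(a), on(f), ready(b)}  (22 atoms)
F2 = F1 ∪ {clear(b,a), clear(b,c), clear(b,f), clear(c,c), inpos(a), ready(d), ready(f)}  (29 atoms)
goal ⊆ F2  ⇒  h_max = 2

2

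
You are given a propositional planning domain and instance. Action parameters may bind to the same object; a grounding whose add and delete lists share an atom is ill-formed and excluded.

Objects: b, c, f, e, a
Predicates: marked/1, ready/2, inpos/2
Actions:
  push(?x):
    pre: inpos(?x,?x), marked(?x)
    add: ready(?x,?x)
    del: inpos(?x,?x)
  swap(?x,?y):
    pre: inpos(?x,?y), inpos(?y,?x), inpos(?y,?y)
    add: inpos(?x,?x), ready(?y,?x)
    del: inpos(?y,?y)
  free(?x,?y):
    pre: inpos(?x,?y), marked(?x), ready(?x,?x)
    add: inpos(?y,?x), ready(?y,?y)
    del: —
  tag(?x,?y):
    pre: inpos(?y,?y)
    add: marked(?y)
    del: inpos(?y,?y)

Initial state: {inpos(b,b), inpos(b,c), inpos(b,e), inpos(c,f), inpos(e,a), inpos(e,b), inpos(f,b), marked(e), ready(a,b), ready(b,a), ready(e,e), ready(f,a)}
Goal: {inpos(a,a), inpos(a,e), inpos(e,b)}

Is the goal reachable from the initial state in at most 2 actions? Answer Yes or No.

No

1. swap(e,b)  →  {inpos(b,c), inpos(b,e), inpos(c,f), inpos(e,a), inpos(e,b), inpos(e,e), inpos(f,b), marked(e), ready(a,b), ready(b,a), ready(b,e), ready(e,e), ready(f,a)}
2. free(e,a)  →  {inpos(a,e), inpos(b,c), inpos(b,e), inpos(c,f), inpos(e,a), inpos(e,b), inpos(e,e), inpos(f,b), marked(e), ready(a,a), ready(a,b), ready(b,a), ready(b,e), ready(e,e), ready(f,a)}
3. swap(a,e)  →  {inpos(a,a), inpos(a,e), inpos(b,c), inpos(b,e), inpos(c,f), inpos(e,a), inpos(e,b), inpos(f,b), marked(e), ready(a,a), ready(a,b), ready(b,a), ready(b,e), ready(e,a), ready(e,e), ready(f,a)}
optimal plan length = 3; 3 > 2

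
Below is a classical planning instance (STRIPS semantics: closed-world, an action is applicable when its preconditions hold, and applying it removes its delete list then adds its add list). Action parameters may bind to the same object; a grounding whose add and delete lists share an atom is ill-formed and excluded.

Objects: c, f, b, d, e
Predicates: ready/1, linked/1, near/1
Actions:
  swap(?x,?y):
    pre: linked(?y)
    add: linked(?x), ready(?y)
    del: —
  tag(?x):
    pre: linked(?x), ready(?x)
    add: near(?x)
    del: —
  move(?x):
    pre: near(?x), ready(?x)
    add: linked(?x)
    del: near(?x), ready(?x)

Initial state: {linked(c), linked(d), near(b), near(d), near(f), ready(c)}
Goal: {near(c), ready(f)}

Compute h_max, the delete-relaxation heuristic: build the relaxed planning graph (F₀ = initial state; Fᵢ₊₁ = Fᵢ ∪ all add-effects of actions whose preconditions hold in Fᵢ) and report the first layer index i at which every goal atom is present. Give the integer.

F0 = init (6 atoms)
F1 = F0 ∪ {linked(b), linked(e), linked(f), near(c), ready(d)}  (11 atoms)
F2 = F1 ∪ {ready(b), ready(e), ready(f)}  (14 atoms)
goal ⊆ F2  ⇒  h_max = 2

2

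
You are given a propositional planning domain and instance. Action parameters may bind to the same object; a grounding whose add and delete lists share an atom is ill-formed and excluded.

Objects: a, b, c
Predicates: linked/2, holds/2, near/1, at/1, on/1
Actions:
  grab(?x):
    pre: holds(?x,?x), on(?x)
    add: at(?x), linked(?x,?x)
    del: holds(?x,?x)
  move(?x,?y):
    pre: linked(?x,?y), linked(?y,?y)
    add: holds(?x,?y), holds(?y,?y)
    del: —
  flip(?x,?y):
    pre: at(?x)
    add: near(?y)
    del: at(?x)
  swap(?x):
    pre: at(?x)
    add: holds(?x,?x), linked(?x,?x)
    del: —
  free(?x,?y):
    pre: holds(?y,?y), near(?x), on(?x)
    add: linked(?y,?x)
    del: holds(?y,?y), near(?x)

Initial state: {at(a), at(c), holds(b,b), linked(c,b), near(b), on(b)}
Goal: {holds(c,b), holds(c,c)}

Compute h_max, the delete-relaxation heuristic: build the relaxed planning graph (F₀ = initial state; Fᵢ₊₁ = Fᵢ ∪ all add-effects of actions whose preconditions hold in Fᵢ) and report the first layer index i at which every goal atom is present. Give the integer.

F0 = init (6 atoms)
F1 = F0 ∪ {at(b), holds(a,a), holds(c,c), linked(a,a), linked(b,b), linked(c,c), near(a), near(c)}  (14 atoms)
F2 = F1 ∪ {holds(c,b), linked(a,b)}  (16 atoms)
goal ⊆ F2  ⇒  h_max = 2

2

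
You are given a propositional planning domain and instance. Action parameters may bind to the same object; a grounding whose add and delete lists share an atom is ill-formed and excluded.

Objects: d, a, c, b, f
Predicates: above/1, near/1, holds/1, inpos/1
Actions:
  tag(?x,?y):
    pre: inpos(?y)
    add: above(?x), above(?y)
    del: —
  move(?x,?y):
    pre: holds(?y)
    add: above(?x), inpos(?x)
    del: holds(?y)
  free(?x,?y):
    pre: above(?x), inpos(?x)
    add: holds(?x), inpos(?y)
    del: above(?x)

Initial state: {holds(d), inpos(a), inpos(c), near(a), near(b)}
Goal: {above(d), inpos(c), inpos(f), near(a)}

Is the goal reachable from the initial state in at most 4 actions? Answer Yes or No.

Yes

1. tag(d,a)  →  {above(a), above(d), holds(d), inpos(a), inpos(c), near(a), near(b)}
2. move(f,d)  →  {above(a), above(d), above(f), inpos(a), inpos(c), inpos(f), near(a), near(b)}
optimal plan length = 2; 2 ≤ 4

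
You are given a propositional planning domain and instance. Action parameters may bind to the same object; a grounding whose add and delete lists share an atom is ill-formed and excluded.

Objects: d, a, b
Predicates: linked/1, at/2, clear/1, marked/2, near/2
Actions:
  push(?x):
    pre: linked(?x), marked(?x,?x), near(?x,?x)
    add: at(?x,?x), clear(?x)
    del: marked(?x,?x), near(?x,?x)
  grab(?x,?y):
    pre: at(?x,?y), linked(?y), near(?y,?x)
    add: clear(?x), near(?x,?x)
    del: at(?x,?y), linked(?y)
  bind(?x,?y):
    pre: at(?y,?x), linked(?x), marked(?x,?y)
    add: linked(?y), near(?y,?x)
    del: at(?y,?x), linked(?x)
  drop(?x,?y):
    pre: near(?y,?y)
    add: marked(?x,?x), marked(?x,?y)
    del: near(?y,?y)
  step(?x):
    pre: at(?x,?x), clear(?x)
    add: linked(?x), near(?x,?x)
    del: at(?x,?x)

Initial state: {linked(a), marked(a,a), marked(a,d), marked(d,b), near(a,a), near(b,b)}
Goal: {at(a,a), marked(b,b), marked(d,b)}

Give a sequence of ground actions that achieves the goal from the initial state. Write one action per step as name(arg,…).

1. push(a)  →  {at(a,a), clear(a), linked(a), marked(a,d), marked(d,b), near(b,b)}
2. drop(b,b)  →  {at(a,a), clear(a), linked(a), marked(a,d), marked(b,b), marked(d,b)}

push(a); drop(b,b)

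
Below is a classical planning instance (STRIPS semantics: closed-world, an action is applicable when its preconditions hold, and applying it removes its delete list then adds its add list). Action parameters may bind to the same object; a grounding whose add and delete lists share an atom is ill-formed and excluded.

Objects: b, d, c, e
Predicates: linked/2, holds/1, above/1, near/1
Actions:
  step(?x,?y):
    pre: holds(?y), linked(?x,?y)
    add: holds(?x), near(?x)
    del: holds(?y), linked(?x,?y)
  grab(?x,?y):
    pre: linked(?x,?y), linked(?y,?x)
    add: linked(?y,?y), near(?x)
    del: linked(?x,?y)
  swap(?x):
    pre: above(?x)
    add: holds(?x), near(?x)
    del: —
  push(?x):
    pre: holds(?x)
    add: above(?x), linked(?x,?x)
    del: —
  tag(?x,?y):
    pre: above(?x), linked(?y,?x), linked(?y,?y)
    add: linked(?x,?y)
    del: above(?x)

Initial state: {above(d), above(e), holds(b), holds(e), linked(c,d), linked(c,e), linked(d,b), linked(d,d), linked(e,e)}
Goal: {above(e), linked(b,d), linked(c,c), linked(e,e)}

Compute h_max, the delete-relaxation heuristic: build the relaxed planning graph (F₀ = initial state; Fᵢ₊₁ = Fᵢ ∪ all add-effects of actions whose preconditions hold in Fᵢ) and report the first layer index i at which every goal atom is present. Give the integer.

2

F0 = init (9 atoms)
F1 = F0 ∪ {above(b), holds(c), holds(d), linked(b,b), near(c), near(d), near(e)}  (16 atoms)
F2 = F1 ∪ {above(c), linked(b,d), linked(c,c), near(b)}  (20 atoms)
goal ⊆ F2  ⇒  h_max = 2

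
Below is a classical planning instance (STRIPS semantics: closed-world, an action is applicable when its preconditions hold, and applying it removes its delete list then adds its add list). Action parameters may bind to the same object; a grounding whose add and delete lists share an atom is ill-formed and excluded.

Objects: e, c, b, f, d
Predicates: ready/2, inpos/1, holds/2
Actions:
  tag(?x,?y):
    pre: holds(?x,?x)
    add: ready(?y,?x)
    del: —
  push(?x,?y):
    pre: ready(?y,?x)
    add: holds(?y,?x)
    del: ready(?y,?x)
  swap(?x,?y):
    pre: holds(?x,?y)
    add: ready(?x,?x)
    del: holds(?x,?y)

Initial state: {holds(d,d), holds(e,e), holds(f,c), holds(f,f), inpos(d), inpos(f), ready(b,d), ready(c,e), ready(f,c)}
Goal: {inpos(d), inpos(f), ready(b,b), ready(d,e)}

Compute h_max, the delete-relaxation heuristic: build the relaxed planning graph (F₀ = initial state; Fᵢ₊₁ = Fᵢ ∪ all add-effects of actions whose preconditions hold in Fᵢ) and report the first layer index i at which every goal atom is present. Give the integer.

F0 = init (9 atoms)
F1 = F0 ∪ {holds(b,d), holds(c,e), ready(b,e), ready(b,f), ready(c,d), ready(c,f), ready(d,d), ready(d,e), ready(d,f), ready(e,d), ready(e,e), ready(e,f), ready(f,d), ready(f,e), ready(f,f)}  (24 atoms)
F2 = F1 ∪ {holds(b,e), holds(b,f), holds(c,d), holds(c,f), holds(d,e), holds(d,f), holds(e,d), holds(e,f), holds(f,d), holds(f,e), ready(b,b), ready(c,c)}  (36 atoms)
goal ⊆ F2  ⇒  h_max = 2

2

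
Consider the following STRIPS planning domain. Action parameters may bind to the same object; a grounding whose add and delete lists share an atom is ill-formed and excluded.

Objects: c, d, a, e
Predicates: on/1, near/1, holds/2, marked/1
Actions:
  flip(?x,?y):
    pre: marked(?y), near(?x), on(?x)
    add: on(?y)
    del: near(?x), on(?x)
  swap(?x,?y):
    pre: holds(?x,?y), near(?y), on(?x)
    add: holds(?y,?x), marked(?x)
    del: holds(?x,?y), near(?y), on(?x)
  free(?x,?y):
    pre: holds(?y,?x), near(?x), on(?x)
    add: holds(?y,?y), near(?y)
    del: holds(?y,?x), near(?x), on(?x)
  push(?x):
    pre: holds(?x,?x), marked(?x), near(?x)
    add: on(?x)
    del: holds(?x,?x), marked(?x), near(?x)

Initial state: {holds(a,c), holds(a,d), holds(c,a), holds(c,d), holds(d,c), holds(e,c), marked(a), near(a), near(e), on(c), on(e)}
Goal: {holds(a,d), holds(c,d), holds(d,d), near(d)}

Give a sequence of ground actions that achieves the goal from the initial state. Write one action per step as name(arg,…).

1. flip(e,a)  →  {holds(a,c), holds(a,d), holds(c,a), holds(c,d), holds(d,c), holds(e,c), marked(a), near(a), on(a), on(c)}
2. free(a,c)  →  {holds(a,c), holds(a,d), holds(c,c), holds(c,d), holds(d,c), holds(e,c), marked(a), near(c), on(c)}
3. free(c,d)  →  {holds(a,c), holds(a,d), holds(c,c), holds(c,d), holds(d,d), holds(e,c), marked(a), near(d)}

flip(e,a); free(a,c); free(c,d)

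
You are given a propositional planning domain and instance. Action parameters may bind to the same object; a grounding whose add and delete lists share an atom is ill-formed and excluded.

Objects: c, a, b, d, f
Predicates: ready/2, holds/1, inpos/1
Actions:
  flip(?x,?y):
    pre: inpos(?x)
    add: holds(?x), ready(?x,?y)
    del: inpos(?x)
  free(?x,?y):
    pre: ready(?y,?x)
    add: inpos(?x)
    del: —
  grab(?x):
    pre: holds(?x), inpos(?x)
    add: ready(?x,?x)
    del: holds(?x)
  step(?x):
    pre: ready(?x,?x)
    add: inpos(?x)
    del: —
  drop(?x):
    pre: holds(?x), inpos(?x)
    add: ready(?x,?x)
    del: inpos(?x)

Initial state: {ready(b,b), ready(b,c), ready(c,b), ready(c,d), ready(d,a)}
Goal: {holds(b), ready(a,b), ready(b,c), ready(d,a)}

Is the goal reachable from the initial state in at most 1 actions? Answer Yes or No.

1. free(a,d)  →  {inpos(a), ready(b,b), ready(b,c), ready(c,b), ready(c,d), ready(d,a)}
2. flip(a,b)  →  {holds(a), ready(a,b), ready(b,b), ready(b,c), ready(c,b), ready(c,d), ready(d,a)}
3. free(b,c)  →  {holds(a), inpos(b), ready(a,b), ready(b,b), ready(b,c), ready(c,b), ready(c,d), ready(d,a)}
4. flip(b,c)  →  {holds(a), holds(b), ready(a,b), ready(b,b), ready(b,c), ready(c,b), ready(c,d), ready(d,a)}
optimal plan length = 4; 4 > 1

No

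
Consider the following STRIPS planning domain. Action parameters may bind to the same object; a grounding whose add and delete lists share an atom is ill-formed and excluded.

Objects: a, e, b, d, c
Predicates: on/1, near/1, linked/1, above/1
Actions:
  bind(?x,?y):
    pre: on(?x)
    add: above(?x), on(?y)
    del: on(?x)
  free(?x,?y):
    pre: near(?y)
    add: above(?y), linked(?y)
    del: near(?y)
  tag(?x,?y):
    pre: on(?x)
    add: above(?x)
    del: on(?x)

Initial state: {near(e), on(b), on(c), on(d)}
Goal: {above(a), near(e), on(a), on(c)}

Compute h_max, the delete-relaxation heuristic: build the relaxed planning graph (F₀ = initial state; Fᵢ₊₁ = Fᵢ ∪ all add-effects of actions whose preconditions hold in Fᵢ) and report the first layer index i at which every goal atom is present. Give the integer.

F0 = init (4 atoms)
F1 = F0 ∪ {above(b), above(c), above(d), above(e), linked(e), on(a), on(e)}  (11 atoms)
F2 = F1 ∪ {above(a)}  (12 atoms)
goal ⊆ F2  ⇒  h_max = 2

2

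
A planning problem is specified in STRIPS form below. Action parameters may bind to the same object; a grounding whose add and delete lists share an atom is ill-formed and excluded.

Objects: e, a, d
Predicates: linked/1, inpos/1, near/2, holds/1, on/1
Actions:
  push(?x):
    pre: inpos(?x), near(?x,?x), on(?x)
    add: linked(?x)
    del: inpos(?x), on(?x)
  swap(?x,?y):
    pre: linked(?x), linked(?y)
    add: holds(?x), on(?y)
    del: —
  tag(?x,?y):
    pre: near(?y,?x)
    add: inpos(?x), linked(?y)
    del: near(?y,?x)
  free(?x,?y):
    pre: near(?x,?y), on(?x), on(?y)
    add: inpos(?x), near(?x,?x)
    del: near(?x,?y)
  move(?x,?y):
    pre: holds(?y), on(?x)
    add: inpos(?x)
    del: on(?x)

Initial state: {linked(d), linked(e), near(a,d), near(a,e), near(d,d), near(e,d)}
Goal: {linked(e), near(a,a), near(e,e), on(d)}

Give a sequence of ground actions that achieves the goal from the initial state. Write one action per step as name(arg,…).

1. swap(e,e)  →  {holds(e), linked(d), linked(e), near(a,d), near(a,e), near(d,d), near(e,d), on(e)}
2. swap(e,d)  →  {holds(e), linked(d), linked(e), near(a,d), near(a,e), near(d,d), near(e,d), on(d), on(e)}
3. tag(e,a)  →  {holds(e), inpos(e), linked(a), linked(d), linked(e), near(a,d), near(d,d), near(e,d), on(d), on(e)}
4. swap(e,a)  →  {holds(e), inpos(e), linked(a), linked(d), linked(e), near(a,d), near(d,d), near(e,d), on(a), on(d), on(e)}
5. free(e,d)  →  {holds(e), inpos(e), linked(a), linked(d), linked(e), near(a,d), near(d,d), near(e,e), on(a), on(d), on(e)}
6. free(a,d)  →  {holds(e), inpos(a), inpos(e), linked(a), linked(d), linked(e), near(a,a), near(d,d), near(e,e), on(a), on(d), on(e)}

swap(e,e); swap(e,d); tag(e,a); swap(e,a); free(e,d); free(a,d)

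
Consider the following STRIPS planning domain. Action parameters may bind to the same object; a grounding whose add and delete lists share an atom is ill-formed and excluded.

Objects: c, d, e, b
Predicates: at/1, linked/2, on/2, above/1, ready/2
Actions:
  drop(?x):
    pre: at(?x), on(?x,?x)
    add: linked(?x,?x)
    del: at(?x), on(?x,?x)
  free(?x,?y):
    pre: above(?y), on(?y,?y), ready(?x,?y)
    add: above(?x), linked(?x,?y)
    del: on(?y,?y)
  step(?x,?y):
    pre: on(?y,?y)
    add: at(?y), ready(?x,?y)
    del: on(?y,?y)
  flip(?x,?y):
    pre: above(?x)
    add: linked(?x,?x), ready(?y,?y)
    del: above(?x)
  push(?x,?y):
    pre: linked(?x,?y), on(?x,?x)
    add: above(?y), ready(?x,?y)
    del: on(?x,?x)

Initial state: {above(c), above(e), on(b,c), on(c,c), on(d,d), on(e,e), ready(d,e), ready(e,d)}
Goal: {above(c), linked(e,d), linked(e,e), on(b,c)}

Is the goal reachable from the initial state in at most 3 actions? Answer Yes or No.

1. free(d,e)  →  {above(c), above(d), above(e), linked(d,e), on(b,c), on(c,c), on(d,d), ready(d,e), ready(e,d)}
2. free(e,d)  →  {above(c), above(d), above(e), linked(d,e), linked(e,d), on(b,c), on(c,c), ready(d,e), ready(e,d)}
3. flip(e,c)  →  {above(c), above(d), linked(d,e), linked(e,d), linked(e,e), on(b,c), on(c,c), ready(c,c), ready(d,e), ready(e,d)}
optimal plan length = 3; 3 ≤ 3

Yes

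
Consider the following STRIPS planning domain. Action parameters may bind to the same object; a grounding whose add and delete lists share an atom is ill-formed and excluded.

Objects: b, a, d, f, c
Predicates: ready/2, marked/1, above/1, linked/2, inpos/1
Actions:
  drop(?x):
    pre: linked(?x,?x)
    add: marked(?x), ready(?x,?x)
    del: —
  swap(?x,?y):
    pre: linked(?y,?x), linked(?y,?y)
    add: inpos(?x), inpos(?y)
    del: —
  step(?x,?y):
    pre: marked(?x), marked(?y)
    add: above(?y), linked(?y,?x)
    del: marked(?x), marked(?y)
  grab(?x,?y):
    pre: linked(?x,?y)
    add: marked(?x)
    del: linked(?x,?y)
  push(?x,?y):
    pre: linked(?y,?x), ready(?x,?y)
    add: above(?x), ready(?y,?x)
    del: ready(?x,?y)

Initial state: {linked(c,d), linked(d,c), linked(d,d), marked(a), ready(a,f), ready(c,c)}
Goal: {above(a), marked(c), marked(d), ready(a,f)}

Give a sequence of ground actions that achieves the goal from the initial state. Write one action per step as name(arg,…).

1. drop(d)  →  {linked(c,d), linked(d,c), linked(d,d), marked(a), marked(d), ready(a,f), ready(c,c), ready(d,d)}
2. step(a,a)  →  {above(a), linked(a,a), linked(c,d), linked(d,c), linked(d,d), marked(d), ready(a,f), ready(c,c), ready(d,d)}
3. grab(c,d)  →  {above(a), linked(a,a), linked(d,c), linked(d,d), marked(c), marked(d), ready(a,f), ready(c,c), ready(d,d)}

drop(d); step(a,a); grab(c,d)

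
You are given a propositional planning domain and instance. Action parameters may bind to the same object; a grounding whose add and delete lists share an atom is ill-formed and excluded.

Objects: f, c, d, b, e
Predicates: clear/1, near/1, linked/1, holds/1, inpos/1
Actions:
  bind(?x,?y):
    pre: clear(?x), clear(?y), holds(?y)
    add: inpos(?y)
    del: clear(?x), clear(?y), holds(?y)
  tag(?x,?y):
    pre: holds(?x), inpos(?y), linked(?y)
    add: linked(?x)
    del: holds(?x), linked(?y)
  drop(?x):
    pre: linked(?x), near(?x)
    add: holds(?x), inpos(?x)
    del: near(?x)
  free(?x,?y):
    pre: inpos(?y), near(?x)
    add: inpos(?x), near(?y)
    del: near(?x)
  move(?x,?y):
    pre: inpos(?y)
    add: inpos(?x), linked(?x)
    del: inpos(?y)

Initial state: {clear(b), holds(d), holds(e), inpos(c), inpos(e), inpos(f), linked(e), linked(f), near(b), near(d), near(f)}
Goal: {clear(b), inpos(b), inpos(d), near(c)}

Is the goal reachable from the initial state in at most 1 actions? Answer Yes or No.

No

1. free(d,f)  →  {clear(b), holds(d), holds(e), inpos(c), inpos(d), inpos(e), inpos(f), linked(e), linked(f), near(b), near(f)}
2. free(b,c)  →  {clear(b), holds(d), holds(e), inpos(b), inpos(c), inpos(d), inpos(e), inpos(f), linked(e), linked(f), near(c), near(f)}
optimal plan length = 2; 2 > 1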